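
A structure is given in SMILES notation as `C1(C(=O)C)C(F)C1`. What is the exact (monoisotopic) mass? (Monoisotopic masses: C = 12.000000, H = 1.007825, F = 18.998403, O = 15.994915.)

Atom tally by fragment:
  cyclopropane ring core → C:3 H:6
  (− 2 ring H displaced by substituents)
  + COCH3 → C:2 H:3 O:1
  + F → F:1
Element totals:
  C: 5
  H: 7
  F: 1
  O: 1
Molecular formula: C5H7FO.
  M = 5(12.0) + 7(1.007825) + 18.998403 + 15.994915
    = 60.000000 + 7.054775 + 18.998403 + 15.994915 = 102.048093

102.0481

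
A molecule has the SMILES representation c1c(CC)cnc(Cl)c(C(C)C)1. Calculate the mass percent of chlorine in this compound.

Atom tally by fragment:
  pyridine ring core → C:5 H:5 N:1
  (− 3 ring H displaced by substituents)
  + C2H5 → C:2 H:5
  + Cl → Cl:1
  + CH(CH3)2 → C:3 H:7
Element totals:
  C: 10
  H: 14
  Cl: 1
  N: 1
Molecular formula: C10H14ClN.
Molar mass = 183.679 g/mol.
Mass from Cl: 1 × 35.45 = 35.450 g/mol.
%Cl = 35.450 / 183.679 × 100 = 19.30%.

19.30%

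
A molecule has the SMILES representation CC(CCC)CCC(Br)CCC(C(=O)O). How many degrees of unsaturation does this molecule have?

Atom tally by fragment:
  CH3 → C:1 H:3
  CH(CH2CH2CH3) → C:4 H:8
  CH2 → C:1 H:2
  CH2 → C:1 H:2
  CH(Br) → C:1 H:1 Br:1
  CH2 → C:1 H:2
  CH2 → C:1 H:2
  CH2COOH → C:2 H:3 O:2
Element totals:
  C: 12
  H: 23
  Br: 1
  O: 2
Molecular formula: C12H23BrO2.
DoU = (2C + 2 + N − H − X) / 2 = (2·12 + 2 + 0 − 23 − 1) / 2 = 1.

1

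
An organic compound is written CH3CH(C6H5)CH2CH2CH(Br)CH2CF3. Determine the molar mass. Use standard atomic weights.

309.17 g/mol

Element totals:
  C: 13
  H: 16
  Br: 1
  F: 3
Molecular formula: C13H16BrF3.
  M = 13(12.011) + 16(1.008) + 79.904 + 3(18.998)
    = 156.143 + 16.128 + 79.904 + 56.994 = 309.169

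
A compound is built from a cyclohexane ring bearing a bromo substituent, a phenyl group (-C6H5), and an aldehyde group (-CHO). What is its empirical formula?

C13H15BrO

Atom tally by fragment:
  cyclohexane ring core → C:6 H:12
  (− 3 ring H displaced by substituents)
  + Br → Br:1
  + C6H5 → C:6 H:5
  + CHO → C:1 H:1 O:1
Element totals:
  C: 13
  H: 15
  Br: 1
  O: 1
Molecular formula: C13H15BrO.
gcd of subscripts (1, 13, 15, 1) = 1, so the empirical formula equals the molecular formula.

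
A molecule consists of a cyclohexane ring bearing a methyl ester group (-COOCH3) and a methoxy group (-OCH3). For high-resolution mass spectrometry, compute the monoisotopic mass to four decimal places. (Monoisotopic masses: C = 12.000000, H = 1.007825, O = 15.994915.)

Atom tally by fragment:
  cyclohexane ring core → C:6 H:12
  (− 2 ring H displaced by substituents)
  + COOCH3 → C:2 H:3 O:2
  + OCH3 → C:1 H:3 O:1
Element totals:
  C: 9
  H: 16
  O: 3
Molecular formula: C9H16O3.
  M = 9(12.0) + 16(1.007825) + 3(15.994915)
    = 108.000000 + 16.125200 + 47.984745 = 172.109945

172.1099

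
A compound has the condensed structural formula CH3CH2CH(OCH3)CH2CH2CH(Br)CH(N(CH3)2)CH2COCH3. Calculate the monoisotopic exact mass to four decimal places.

307.1147

Atom tally by fragment:
  CH3 → C:1 H:3
  CH2 → C:1 H:2
  CH(OCH3) → C:2 H:4 O:1
  CH2 → C:1 H:2
  CH2 → C:1 H:2
  CH(Br) → C:1 H:1 Br:1
  CH(N(CH3)2) → C:3 H:7 N:1
  CH2COCH3 → C:3 H:5 O:1
Element totals:
  C: 13
  H: 26
  Br: 1
  N: 1
  O: 2
Molecular formula: C13H26BrNO2.
  M = 13(12.0) + 26(1.007825) + 78.918338 + 14.003074 + 2(15.994915)
    = 156.000000 + 26.203450 + 78.918338 + 14.003074 + 31.989830 = 307.114692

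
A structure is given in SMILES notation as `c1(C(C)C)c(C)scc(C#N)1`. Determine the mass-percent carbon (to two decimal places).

Atom tally by fragment:
  thiophene ring core → C:4 H:4 S:1
  (− 3 ring H displaced by substituents)
  + CH(CH3)2 → C:3 H:7
  + CH3 → C:1 H:3
  + CN → C:1 N:1
Element totals:
  C: 9
  H: 11
  N: 1
  S: 1
Molecular formula: C9H11NS.
Molar mass = 165.254 g/mol.
Mass from C: 9 × 12.011 = 108.099 g/mol.
%C = 108.099 / 165.254 × 100 = 65.41%.

65.41%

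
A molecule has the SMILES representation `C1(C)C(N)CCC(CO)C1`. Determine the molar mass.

Atom tally by fragment:
  cyclohexane ring core → C:6 H:12
  (− 3 ring H displaced by substituents)
  + CH3 → C:1 H:3
  + NH2 → N:1 H:2
  + CH2OH → C:1 H:3 O:1
Element totals:
  C: 8
  H: 17
  N: 1
  O: 1
Molecular formula: C8H17NO.
  M = 8(12.011) + 17(1.008) + 14.007 + 15.999
    = 96.088 + 17.136 + 14.007 + 15.999 = 143.230

143.23 g/mol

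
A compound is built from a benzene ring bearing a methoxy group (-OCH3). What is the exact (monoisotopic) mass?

Atom tally by fragment:
  benzene ring core → C:6 H:6
  (− 1 ring H displaced by substituents)
  + OCH3 → C:1 H:3 O:1
Element totals:
  C: 7
  H: 8
  O: 1
Molecular formula: C7H8O.
  M = 7(12.0) + 8(1.007825) + 15.994915
    = 84.000000 + 8.062600 + 15.994915 = 108.057515

108.0575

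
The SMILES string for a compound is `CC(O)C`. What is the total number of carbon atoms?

Atom tally by fragment:
  CH3 → C:1 H:3
  CH(OH) → C:1 H:2 O:1
  CH3 → C:1 H:3
Element totals:
  C: 3
  H: 8
  O: 1

3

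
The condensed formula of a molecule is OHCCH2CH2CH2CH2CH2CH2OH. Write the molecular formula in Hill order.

Atom tally by fragment:
  OHCCH2 → C:2 H:3 O:1
  CH2 → C:1 H:2
  CH2 → C:1 H:2
  CH2 → C:1 H:2
  CH2CH2OH → C:2 H:5 O:1
Element totals:
  C: 7
  H: 14
  O: 2

C7H14O2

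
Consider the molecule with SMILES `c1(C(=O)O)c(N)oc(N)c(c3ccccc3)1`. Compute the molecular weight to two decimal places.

Atom tally by fragment:
  furan ring core → C:4 H:4 O:1
  (− 4 ring H displaced by substituents)
  + COOH → C:1 H:1 O:2
  + NH2 → N:1 H:2
  + NH2 → N:1 H:2
  + C6H5 → C:6 H:5
Element totals:
  C: 11
  H: 10
  N: 2
  O: 3
Molecular formula: C11H10N2O3.
  M = 11(12.011) + 10(1.008) + 2(14.007) + 3(15.999)
    = 132.121 + 10.080 + 28.014 + 47.997 = 218.212

218.21 g/mol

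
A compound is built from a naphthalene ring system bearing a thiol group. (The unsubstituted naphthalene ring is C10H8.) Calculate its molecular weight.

Atom tally by fragment:
  naphthalene ring system core → C:10 H:8
  (− 1 ring H displaced by substituents)
  + SH → S:1 H:1
Element totals:
  C: 10
  H: 8
  S: 1
Molecular formula: C10H8S.
  M = 10(12.011) + 8(1.008) + 32.06
    = 120.110 + 8.064 + 32.060 = 160.234

160.23 g/mol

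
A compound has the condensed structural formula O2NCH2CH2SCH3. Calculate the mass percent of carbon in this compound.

Atom tally by fragment:
  O2NCH2 → C:1 H:2 N:1 O:2
  CH2SCH3 → C:2 H:5 S:1
Element totals:
  C: 3
  H: 7
  N: 1
  O: 2
  S: 1
Molecular formula: C3H7NO2S.
Molar mass = 121.154 g/mol.
Mass from C: 3 × 12.011 = 36.033 g/mol.
%C = 36.033 / 121.154 × 100 = 29.74%.

29.74%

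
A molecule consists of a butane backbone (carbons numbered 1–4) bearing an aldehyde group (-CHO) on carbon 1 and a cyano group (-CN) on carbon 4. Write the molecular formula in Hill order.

C6H9NO

Atom tally by fragment:
  OHCCH2 → C:2 H:3 O:1
  CH2 → C:1 H:2
  CH2 → C:1 H:2
  CH2CN → C:2 H:2 N:1
Element totals:
  C: 6
  H: 9
  N: 1
  O: 1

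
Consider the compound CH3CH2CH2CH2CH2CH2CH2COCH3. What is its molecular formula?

Atom tally by fragment:
  CH3 → C:1 H:3
  CH2 → C:1 H:2
  CH2 → C:1 H:2
  CH2 → C:1 H:2
  CH2 → C:1 H:2
  CH2 → C:1 H:2
  CH2COCH3 → C:3 H:5 O:1
Element totals:
  C: 9
  H: 18
  O: 1

C9H18O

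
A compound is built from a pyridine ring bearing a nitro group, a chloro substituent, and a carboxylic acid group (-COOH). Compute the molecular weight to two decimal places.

202.55 g/mol

Atom tally by fragment:
  pyridine ring core → C:5 H:5 N:1
  (− 3 ring H displaced by substituents)
  + NO2 → N:1 O:2
  + Cl → Cl:1
  + COOH → C:1 H:1 O:2
Element totals:
  C: 6
  H: 3
  Cl: 1
  N: 2
  O: 4
Molecular formula: C6H3ClN2O4.
  M = 6(12.011) + 3(1.008) + 35.45 + 2(14.007) + 4(15.999)
    = 72.066 + 3.024 + 35.450 + 28.014 + 63.996 = 202.550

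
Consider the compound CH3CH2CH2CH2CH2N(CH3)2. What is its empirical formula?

Atom tally by fragment:
  CH3 → C:1 H:3
  CH2 → C:1 H:2
  CH2 → C:1 H:2
  CH2 → C:1 H:2
  CH2N(CH3)2 → C:3 H:8 N:1
Element totals:
  C: 7
  H: 17
  N: 1
Molecular formula: C7H17N.
gcd of subscripts (7, 17, 1) = 1, so the empirical formula equals the molecular formula.

C7H17N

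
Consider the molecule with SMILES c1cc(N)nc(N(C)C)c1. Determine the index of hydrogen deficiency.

4

Atom tally by fragment:
  pyridine ring core → C:5 H:5 N:1
  (− 2 ring H displaced by substituents)
  + NH2 → N:1 H:2
  + N(CH3)2 → N:1 C:2 H:6
Element totals:
  C: 7
  H: 11
  N: 3
Molecular formula: C7H11N3.
DoU = (2C + 2 + N − H − X) / 2 = (2·7 + 2 + 3 − 11 − 0) / 2 = 4.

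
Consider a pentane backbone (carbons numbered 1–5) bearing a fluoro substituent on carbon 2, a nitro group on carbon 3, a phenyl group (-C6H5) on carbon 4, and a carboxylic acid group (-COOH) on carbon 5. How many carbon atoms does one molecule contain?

12

Atom tally by fragment:
  CH3 → C:1 H:3
  CH(F) → C:1 H:1 F:1
  CH(NO2) → C:1 H:1 N:1 O:2
  CH(C6H5) → C:7 H:6
  CH2COOH → C:2 H:3 O:2
Element totals:
  C: 12
  H: 14
  F: 1
  N: 1
  O: 4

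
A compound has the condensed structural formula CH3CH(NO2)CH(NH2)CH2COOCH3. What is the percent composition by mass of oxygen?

Atom tally by fragment:
  CH3 → C:1 H:3
  CH(NO2) → C:1 H:1 N:1 O:2
  CH(NH2) → C:1 H:3 N:1
  CH2COOCH3 → C:3 H:5 O:2
Element totals:
  C: 6
  H: 12
  N: 2
  O: 4
Molecular formula: C6H12N2O4.
Molar mass = 176.172 g/mol.
Mass from O: 4 × 15.999 = 63.996 g/mol.
%O = 63.996 / 176.172 × 100 = 36.33%.

36.33%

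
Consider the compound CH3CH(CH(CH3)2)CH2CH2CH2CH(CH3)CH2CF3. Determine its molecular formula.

Atom tally by fragment:
  CH3 → C:1 H:3
  CH(CH(CH3)2) → C:4 H:8
  CH2 → C:1 H:2
  CH2 → C:1 H:2
  CH2 → C:1 H:2
  CH(CH3) → C:2 H:4
  CH2CF3 → C:2 H:2 F:3
Element totals:
  C: 12
  H: 23
  F: 3

C12H23F3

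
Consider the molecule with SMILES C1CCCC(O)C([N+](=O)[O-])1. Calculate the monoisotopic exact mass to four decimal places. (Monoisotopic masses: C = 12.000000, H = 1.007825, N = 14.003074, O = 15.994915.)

145.0739

Atom tally by fragment:
  cyclohexane ring core → C:6 H:12
  (− 2 ring H displaced by substituents)
  + OH → O:1 H:1
  + NO2 → N:1 O:2
Element totals:
  C: 6
  H: 11
  N: 1
  O: 3
Molecular formula: C6H11NO3.
  M = 6(12.0) + 11(1.007825) + 14.003074 + 3(15.994915)
    = 72.000000 + 11.086075 + 14.003074 + 47.984745 = 145.073894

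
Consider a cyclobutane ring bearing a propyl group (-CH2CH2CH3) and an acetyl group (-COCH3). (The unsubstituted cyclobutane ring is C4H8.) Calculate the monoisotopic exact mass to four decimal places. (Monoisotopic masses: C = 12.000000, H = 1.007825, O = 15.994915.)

Atom tally by fragment:
  cyclobutane ring core → C:4 H:8
  (− 2 ring H displaced by substituents)
  + CH2CH2CH3 → C:3 H:7
  + COCH3 → C:2 H:3 O:1
Element totals:
  C: 9
  H: 16
  O: 1
Molecular formula: C9H16O.
  M = 9(12.0) + 16(1.007825) + 15.994915
    = 108.000000 + 16.125200 + 15.994915 = 140.120115

140.1201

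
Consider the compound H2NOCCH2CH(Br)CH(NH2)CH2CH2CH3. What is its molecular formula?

Element totals:
  C: 7
  H: 15
  Br: 1
  N: 2
  O: 1

C7H15BrN2O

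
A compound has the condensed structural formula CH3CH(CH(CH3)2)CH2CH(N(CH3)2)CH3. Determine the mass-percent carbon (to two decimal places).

Atom tally by fragment:
  CH3 → C:1 H:3
  CH(CH(CH3)2) → C:4 H:8
  CH2 → C:1 H:2
  CH(N(CH3)2) → C:3 H:7 N:1
  CH3 → C:1 H:3
Element totals:
  C: 10
  H: 23
  N: 1
Molecular formula: C10H23N.
Molar mass = 157.301 g/mol.
Mass from C: 10 × 12.011 = 120.110 g/mol.
%C = 120.110 / 157.301 × 100 = 76.36%.

76.36%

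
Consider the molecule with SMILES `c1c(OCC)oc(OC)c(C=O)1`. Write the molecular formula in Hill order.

Atom tally by fragment:
  furan ring core → C:4 H:4 O:1
  (− 3 ring H displaced by substituents)
  + OC2H5 → C:2 H:5 O:1
  + OCH3 → C:1 H:3 O:1
  + CHO → C:1 H:1 O:1
Element totals:
  C: 8
  H: 10
  O: 4

C8H10O4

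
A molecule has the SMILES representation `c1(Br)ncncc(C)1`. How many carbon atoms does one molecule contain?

5

Atom tally by fragment:
  pyrimidine ring core → C:4 H:4 N:2
  (− 2 ring H displaced by substituents)
  + Br → Br:1
  + CH3 → C:1 H:3
Element totals:
  C: 5
  H: 5
  Br: 1
  N: 2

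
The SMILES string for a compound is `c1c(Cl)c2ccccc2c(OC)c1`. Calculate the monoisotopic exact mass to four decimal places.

Atom tally by fragment:
  naphthalene ring system core → C:10 H:8
  (− 2 ring H displaced by substituents)
  + Cl → Cl:1
  + OCH3 → C:1 H:3 O:1
Element totals:
  C: 11
  H: 9
  Cl: 1
  O: 1
Molecular formula: C11H9ClO.
  M = 11(12.0) + 9(1.007825) + 34.968853 + 15.994915
    = 132.000000 + 9.070425 + 34.968853 + 15.994915 = 192.034193

192.0342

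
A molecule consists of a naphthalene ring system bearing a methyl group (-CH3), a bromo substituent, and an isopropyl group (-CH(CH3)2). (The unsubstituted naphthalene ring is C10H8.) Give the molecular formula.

Atom tally by fragment:
  naphthalene ring system core → C:10 H:8
  (− 3 ring H displaced by substituents)
  + CH3 → C:1 H:3
  + Br → Br:1
  + CH(CH3)2 → C:3 H:7
Element totals:
  C: 14
  H: 15
  Br: 1

C14H15Br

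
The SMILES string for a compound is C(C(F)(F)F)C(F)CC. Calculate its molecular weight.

144.11 g/mol

Atom tally by fragment:
  F3CCH2 → C:2 H:2 F:3
  CH(F) → C:1 H:1 F:1
  CH2 → C:1 H:2
  CH3 → C:1 H:3
Element totals:
  C: 5
  H: 8
  F: 4
Molecular formula: C5H8F4.
  M = 5(12.011) + 8(1.008) + 4(18.998)
    = 60.055 + 8.064 + 75.992 = 144.111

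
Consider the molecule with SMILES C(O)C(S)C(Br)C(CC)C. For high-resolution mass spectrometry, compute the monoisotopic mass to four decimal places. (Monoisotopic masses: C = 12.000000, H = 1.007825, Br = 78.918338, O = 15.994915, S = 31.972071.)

226.0027

Atom tally by fragment:
  HOCH2 → C:1 H:3 O:1
  CH(SH) → C:1 H:2 S:1
  CH(Br) → C:1 H:1 Br:1
  CH(C2H5) → C:3 H:6
  CH3 → C:1 H:3
Element totals:
  C: 7
  H: 15
  Br: 1
  O: 1
  S: 1
Molecular formula: C7H15BrOS.
  M = 7(12.0) + 15(1.007825) + 78.918338 + 15.994915 + 31.972071
    = 84.000000 + 15.117375 + 78.918338 + 15.994915 + 31.972071 = 226.002699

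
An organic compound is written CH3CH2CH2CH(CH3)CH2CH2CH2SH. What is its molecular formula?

C8H18S

Atom tally by fragment:
  CH3 → C:1 H:3
  CH2 → C:1 H:2
  CH2 → C:1 H:2
  CH(CH3) → C:2 H:4
  CH2 → C:1 H:2
  CH2 → C:1 H:2
  CH2SH → C:1 H:3 S:1
Element totals:
  C: 8
  H: 18
  S: 1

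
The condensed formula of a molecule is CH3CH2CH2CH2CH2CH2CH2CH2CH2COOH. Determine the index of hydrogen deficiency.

Element totals:
  C: 10
  H: 20
  O: 2
Molecular formula: C10H20O2.
DoU = (2C + 2 + N − H − X) / 2 = (2·10 + 2 + 0 − 20 − 0) / 2 = 1.

1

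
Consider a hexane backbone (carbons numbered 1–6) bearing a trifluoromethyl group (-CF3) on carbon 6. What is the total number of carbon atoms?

Atom tally by fragment:
  CH3 → C:1 H:3
  CH2 → C:1 H:2
  CH2 → C:1 H:2
  CH2 → C:1 H:2
  CH2 → C:1 H:2
  CH2CF3 → C:2 H:2 F:3
Element totals:
  C: 7
  H: 13
  F: 3

7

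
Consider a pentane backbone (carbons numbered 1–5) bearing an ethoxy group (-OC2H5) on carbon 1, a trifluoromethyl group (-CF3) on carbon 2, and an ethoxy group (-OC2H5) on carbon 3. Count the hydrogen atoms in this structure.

Atom tally by fragment:
  C2H5OCH2 → C:3 H:7 O:1
  CH(CF3) → C:2 H:1 F:3
  CH(OC2H5) → C:3 H:6 O:1
  CH2 → C:1 H:2
  CH3 → C:1 H:3
Element totals:
  C: 10
  H: 19
  F: 3
  O: 2

19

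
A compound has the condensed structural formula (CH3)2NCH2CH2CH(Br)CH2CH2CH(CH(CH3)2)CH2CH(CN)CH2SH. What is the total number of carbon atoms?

Atom tally by fragment:
  (CH3)2NCH2 → C:3 H:8 N:1
  CH2 → C:1 H:2
  CH(Br) → C:1 H:1 Br:1
  CH2 → C:1 H:2
  CH2 → C:1 H:2
  CH(CH(CH3)2) → C:4 H:8
  CH2 → C:1 H:2
  CH(CN) → C:2 H:1 N:1
  CH2SH → C:1 H:3 S:1
Element totals:
  C: 15
  H: 29
  Br: 1
  N: 2
  S: 1

15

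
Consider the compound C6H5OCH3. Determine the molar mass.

108.14 g/mol

Element totals:
  C: 7
  H: 8
  O: 1
Molecular formula: C7H8O.
  M = 7(12.011) + 8(1.008) + 15.999
    = 84.077 + 8.064 + 15.999 = 108.140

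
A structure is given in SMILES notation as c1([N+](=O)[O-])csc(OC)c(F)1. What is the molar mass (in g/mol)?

177.15 g/mol

Atom tally by fragment:
  thiophene ring core → C:4 H:4 S:1
  (− 3 ring H displaced by substituents)
  + NO2 → N:1 O:2
  + OCH3 → C:1 H:3 O:1
  + F → F:1
Element totals:
  C: 5
  H: 4
  F: 1
  N: 1
  O: 3
  S: 1
Molecular formula: C5H4FNO3S.
  M = 5(12.011) + 4(1.008) + 18.998 + 14.007 + 3(15.999) + 32.06
    = 60.055 + 4.032 + 18.998 + 14.007 + 47.997 + 32.060 = 177.149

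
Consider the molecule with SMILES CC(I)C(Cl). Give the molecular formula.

C3H6ClI

Atom tally by fragment:
  CH3 → C:1 H:3
  CH(I) → C:1 H:1 I:1
  CH2Cl → C:1 H:2 Cl:1
Element totals:
  C: 3
  H: 6
  Cl: 1
  I: 1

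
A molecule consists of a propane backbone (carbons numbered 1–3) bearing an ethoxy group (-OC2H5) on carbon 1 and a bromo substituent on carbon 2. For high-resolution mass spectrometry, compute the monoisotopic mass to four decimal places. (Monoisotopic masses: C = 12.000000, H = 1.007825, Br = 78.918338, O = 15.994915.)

165.9993

Atom tally by fragment:
  C2H5OCH2 → C:3 H:7 O:1
  CH(Br) → C:1 H:1 Br:1
  CH3 → C:1 H:3
Element totals:
  C: 5
  H: 11
  Br: 1
  O: 1
Molecular formula: C5H11BrO.
  M = 5(12.0) + 11(1.007825) + 78.918338 + 15.994915
    = 60.000000 + 11.086075 + 78.918338 + 15.994915 = 165.999328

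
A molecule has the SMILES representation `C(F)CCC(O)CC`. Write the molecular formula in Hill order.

Atom tally by fragment:
  FCH2 → C:1 H:2 F:1
  CH2 → C:1 H:2
  CH2 → C:1 H:2
  CH(OH) → C:1 H:2 O:1
  CH2 → C:1 H:2
  CH3 → C:1 H:3
Element totals:
  C: 6
  H: 13
  F: 1
  O: 1

C6H13FO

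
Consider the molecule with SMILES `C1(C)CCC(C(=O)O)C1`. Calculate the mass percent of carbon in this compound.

65.60%

Atom tally by fragment:
  cyclopentane ring core → C:5 H:10
  (− 2 ring H displaced by substituents)
  + CH3 → C:1 H:3
  + COOH → C:1 H:1 O:2
Element totals:
  C: 7
  H: 12
  O: 2
Molecular formula: C7H12O2.
Molar mass = 128.171 g/mol.
Mass from C: 7 × 12.011 = 84.077 g/mol.
%C = 84.077 / 128.171 × 100 = 65.60%.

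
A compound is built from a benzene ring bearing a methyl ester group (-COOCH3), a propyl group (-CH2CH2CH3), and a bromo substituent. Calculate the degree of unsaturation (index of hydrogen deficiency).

Atom tally by fragment:
  benzene ring core → C:6 H:6
  (− 3 ring H displaced by substituents)
  + COOCH3 → C:2 H:3 O:2
  + CH2CH2CH3 → C:3 H:7
  + Br → Br:1
Element totals:
  C: 11
  H: 13
  Br: 1
  O: 2
Molecular formula: C11H13BrO2.
DoU = (2C + 2 + N − H − X) / 2 = (2·11 + 2 + 0 − 13 − 1) / 2 = 5.

5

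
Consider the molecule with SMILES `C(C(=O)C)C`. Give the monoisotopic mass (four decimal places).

72.0575

Atom tally by fragment:
  CH3COCH2 → C:3 H:5 O:1
  CH3 → C:1 H:3
Element totals:
  C: 4
  H: 8
  O: 1
Molecular formula: C4H8O.
  M = 4(12.0) + 8(1.007825) + 15.994915
    = 48.000000 + 8.062600 + 15.994915 = 72.057515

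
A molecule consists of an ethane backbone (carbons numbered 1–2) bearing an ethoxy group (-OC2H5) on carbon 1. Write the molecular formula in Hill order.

Atom tally by fragment:
  C2H5OCH2 → C:3 H:7 O:1
  CH3 → C:1 H:3
Element totals:
  C: 4
  H: 10
  O: 1

C4H10O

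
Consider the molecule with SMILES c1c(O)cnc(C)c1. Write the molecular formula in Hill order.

Atom tally by fragment:
  pyridine ring core → C:5 H:5 N:1
  (− 2 ring H displaced by substituents)
  + OH → O:1 H:1
  + CH3 → C:1 H:3
Element totals:
  C: 6
  H: 7
  N: 1
  O: 1

C6H7NO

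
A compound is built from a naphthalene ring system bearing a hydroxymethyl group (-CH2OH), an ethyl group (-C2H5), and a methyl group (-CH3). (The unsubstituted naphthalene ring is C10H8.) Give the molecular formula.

Atom tally by fragment:
  naphthalene ring system core → C:10 H:8
  (− 3 ring H displaced by substituents)
  + CH2OH → C:1 H:3 O:1
  + C2H5 → C:2 H:5
  + CH3 → C:1 H:3
Element totals:
  C: 14
  H: 16
  O: 1

C14H16O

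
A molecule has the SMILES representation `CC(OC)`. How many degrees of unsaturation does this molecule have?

Atom tally by fragment:
  CH3 → C:1 H:3
  CH2OCH3 → C:2 H:5 O:1
Element totals:
  C: 3
  H: 8
  O: 1
Molecular formula: C3H8O.
DoU = (2C + 2 + N − H − X) / 2 = (2·3 + 2 + 0 − 8 − 0) / 2 = 0.

0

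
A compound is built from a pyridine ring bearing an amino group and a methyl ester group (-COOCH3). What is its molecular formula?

Atom tally by fragment:
  pyridine ring core → C:5 H:5 N:1
  (− 2 ring H displaced by substituents)
  + NH2 → N:1 H:2
  + COOCH3 → C:2 H:3 O:2
Element totals:
  C: 7
  H: 8
  N: 2
  O: 2

C7H8N2O2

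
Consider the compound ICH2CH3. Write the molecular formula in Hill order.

Element totals:
  C: 2
  H: 5
  I: 1

C2H5I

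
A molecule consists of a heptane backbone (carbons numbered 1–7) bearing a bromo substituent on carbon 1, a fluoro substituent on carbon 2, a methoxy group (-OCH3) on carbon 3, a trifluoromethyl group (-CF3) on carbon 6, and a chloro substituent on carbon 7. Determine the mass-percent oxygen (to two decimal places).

Atom tally by fragment:
  BrCH2 → C:1 H:2 Br:1
  CH(F) → C:1 H:1 F:1
  CH(OCH3) → C:2 H:4 O:1
  CH2 → C:1 H:2
  CH2 → C:1 H:2
  CH(CF3) → C:2 H:1 F:3
  CH2Cl → C:1 H:2 Cl:1
Element totals:
  C: 9
  H: 14
  Br: 1
  Cl: 1
  F: 4
  O: 1
Molecular formula: C9H14BrClF4O.
Molar mass = 329.556 g/mol.
Mass from O: 1 × 15.999 = 15.999 g/mol.
%O = 15.999 / 329.556 × 100 = 4.85%.

4.85%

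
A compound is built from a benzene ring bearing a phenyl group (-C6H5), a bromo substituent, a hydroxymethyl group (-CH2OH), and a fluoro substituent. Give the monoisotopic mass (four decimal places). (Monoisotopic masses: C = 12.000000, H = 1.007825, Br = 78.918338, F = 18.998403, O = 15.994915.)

279.9899

Atom tally by fragment:
  benzene ring core → C:6 H:6
  (− 4 ring H displaced by substituents)
  + C6H5 → C:6 H:5
  + Br → Br:1
  + CH2OH → C:1 H:3 O:1
  + F → F:1
Element totals:
  C: 13
  H: 10
  Br: 1
  F: 1
  O: 1
Molecular formula: C13H10BrFO.
  M = 13(12.0) + 10(1.007825) + 78.918338 + 18.998403 + 15.994915
    = 156.000000 + 10.078250 + 78.918338 + 18.998403 + 15.994915 = 279.989906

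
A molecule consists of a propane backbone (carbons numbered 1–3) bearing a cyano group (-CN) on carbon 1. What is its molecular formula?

Atom tally by fragment:
  NCCH2 → C:2 H:2 N:1
  CH2 → C:1 H:2
  CH3 → C:1 H:3
Element totals:
  C: 4
  H: 7
  N: 1

C4H7N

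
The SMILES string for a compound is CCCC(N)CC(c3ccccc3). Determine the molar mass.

177.29 g/mol

Atom tally by fragment:
  CH3 → C:1 H:3
  CH2 → C:1 H:2
  CH2 → C:1 H:2
  CH(NH2) → C:1 H:3 N:1
  CH2 → C:1 H:2
  CH2C6H5 → C:7 H:7
Element totals:
  C: 12
  H: 19
  N: 1
Molecular formula: C12H19N.
  M = 12(12.011) + 19(1.008) + 14.007
    = 144.132 + 19.152 + 14.007 = 177.291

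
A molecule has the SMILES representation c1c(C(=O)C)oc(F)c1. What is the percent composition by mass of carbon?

56.26%

Atom tally by fragment:
  furan ring core → C:4 H:4 O:1
  (− 2 ring H displaced by substituents)
  + COCH3 → C:2 H:3 O:1
  + F → F:1
Element totals:
  C: 6
  H: 5
  F: 1
  O: 2
Molecular formula: C6H5FO2.
Molar mass = 128.102 g/mol.
Mass from C: 6 × 12.011 = 72.066 g/mol.
%C = 72.066 / 128.102 × 100 = 56.26%.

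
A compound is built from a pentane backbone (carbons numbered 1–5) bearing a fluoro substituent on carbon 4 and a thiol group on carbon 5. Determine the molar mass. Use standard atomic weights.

122.20 g/mol

Atom tally by fragment:
  CH3 → C:1 H:3
  CH2 → C:1 H:2
  CH2 → C:1 H:2
  CH(F) → C:1 H:1 F:1
  CH2SH → C:1 H:3 S:1
Element totals:
  C: 5
  H: 11
  F: 1
  S: 1
Molecular formula: C5H11FS.
  M = 5(12.011) + 11(1.008) + 18.998 + 32.06
    = 60.055 + 11.088 + 18.998 + 32.060 = 122.201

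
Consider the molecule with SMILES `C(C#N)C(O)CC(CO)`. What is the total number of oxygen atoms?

2

Atom tally by fragment:
  NCCH2 → C:2 H:2 N:1
  CH(OH) → C:1 H:2 O:1
  CH2 → C:1 H:2
  CH2CH2OH → C:2 H:5 O:1
Element totals:
  C: 6
  H: 11
  N: 1
  O: 2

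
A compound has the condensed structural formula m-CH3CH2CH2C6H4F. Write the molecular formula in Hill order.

Atom tally by fragment:
  benzene ring core → C:6 H:6
  (− 2 ring H displaced by substituents)
  + CH2CH2CH3 → C:3 H:7
  + F → F:1
Element totals:
  C: 9
  H: 11
  F: 1

C9H11F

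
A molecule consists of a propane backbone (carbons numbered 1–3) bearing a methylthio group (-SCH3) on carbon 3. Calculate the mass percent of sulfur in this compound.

35.55%

Atom tally by fragment:
  CH3 → C:1 H:3
  CH2 → C:1 H:2
  CH2SCH3 → C:2 H:5 S:1
Element totals:
  C: 4
  H: 10
  S: 1
Molecular formula: C4H10S.
Molar mass = 90.184 g/mol.
Mass from S: 1 × 32.06 = 32.060 g/mol.
%S = 32.060 / 90.184 × 100 = 35.55%.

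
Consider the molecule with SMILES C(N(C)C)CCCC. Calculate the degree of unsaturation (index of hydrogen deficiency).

0

Atom tally by fragment:
  (CH3)2NCH2 → C:3 H:8 N:1
  CH2 → C:1 H:2
  CH2 → C:1 H:2
  CH2 → C:1 H:2
  CH3 → C:1 H:3
Element totals:
  C: 7
  H: 17
  N: 1
Molecular formula: C7H17N.
DoU = (2C + 2 + N − H − X) / 2 = (2·7 + 2 + 1 − 17 − 0) / 2 = 0.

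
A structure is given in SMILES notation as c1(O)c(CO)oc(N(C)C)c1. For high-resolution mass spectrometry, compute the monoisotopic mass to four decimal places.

Atom tally by fragment:
  furan ring core → C:4 H:4 O:1
  (− 3 ring H displaced by substituents)
  + OH → O:1 H:1
  + CH2OH → C:1 H:3 O:1
  + N(CH3)2 → N:1 C:2 H:6
Element totals:
  C: 7
  H: 11
  N: 1
  O: 3
Molecular formula: C7H11NO3.
  M = 7(12.0) + 11(1.007825) + 14.003074 + 3(15.994915)
    = 84.000000 + 11.086075 + 14.003074 + 47.984745 = 157.073894

157.0739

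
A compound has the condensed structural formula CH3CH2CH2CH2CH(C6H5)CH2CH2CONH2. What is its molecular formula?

Element totals:
  C: 14
  H: 21
  N: 1
  O: 1

C14H21NO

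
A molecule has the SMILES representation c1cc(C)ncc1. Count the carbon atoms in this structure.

6

Atom tally by fragment:
  pyridine ring core → C:5 H:5 N:1
  (− 1 ring H displaced by substituents)
  + CH3 → C:1 H:3
Element totals:
  C: 6
  H: 7
  N: 1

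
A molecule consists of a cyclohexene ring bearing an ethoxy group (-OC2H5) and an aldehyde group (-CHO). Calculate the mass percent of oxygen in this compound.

20.75%

Atom tally by fragment:
  cyclohexene ring core → C:6 H:10
  (− 2 ring H displaced by substituents)
  + OC2H5 → C:2 H:5 O:1
  + CHO → C:1 H:1 O:1
Element totals:
  C: 9
  H: 14
  O: 2
Molecular formula: C9H14O2.
Molar mass = 154.209 g/mol.
Mass from O: 2 × 15.999 = 31.998 g/mol.
%O = 31.998 / 154.209 × 100 = 20.75%.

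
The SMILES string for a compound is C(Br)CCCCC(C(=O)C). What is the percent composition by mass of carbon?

46.39%

Atom tally by fragment:
  BrCH2 → C:1 H:2 Br:1
  CH2 → C:1 H:2
  CH2 → C:1 H:2
  CH2 → C:1 H:2
  CH2 → C:1 H:2
  CH2COCH3 → C:3 H:5 O:1
Element totals:
  C: 8
  H: 15
  Br: 1
  O: 1
Molecular formula: C8H15BrO.
Molar mass = 207.111 g/mol.
Mass from C: 8 × 12.011 = 96.088 g/mol.
%C = 96.088 / 207.111 × 100 = 46.39%.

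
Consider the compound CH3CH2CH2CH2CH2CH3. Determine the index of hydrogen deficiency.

Atom tally by fragment:
  CH3 → C:1 H:3
  CH2 → C:1 H:2
  CH2 → C:1 H:2
  CH2 → C:1 H:2
  CH2 → C:1 H:2
  CH3 → C:1 H:3
Element totals:
  C: 6
  H: 14
Molecular formula: C6H14.
DoU = (2C + 2 + N − H − X) / 2 = (2·6 + 2 + 0 − 14 − 0) / 2 = 0.

0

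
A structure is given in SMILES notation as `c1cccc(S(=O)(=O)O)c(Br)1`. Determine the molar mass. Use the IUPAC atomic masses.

Atom tally by fragment:
  benzene ring core → C:6 H:6
  (− 2 ring H displaced by substituents)
  + SO3H → S:1 O:3 H:1
  + Br → Br:1
Element totals:
  C: 6
  H: 5
  Br: 1
  O: 3
  S: 1
Molecular formula: C6H5BrO3S.
  M = 6(12.011) + 5(1.008) + 79.904 + 3(15.999) + 32.06
    = 72.066 + 5.040 + 79.904 + 47.997 + 32.060 = 237.067

237.07 g/mol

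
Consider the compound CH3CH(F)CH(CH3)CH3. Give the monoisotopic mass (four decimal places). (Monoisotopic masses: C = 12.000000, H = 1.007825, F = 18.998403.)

Element totals:
  C: 5
  H: 11
  F: 1
Molecular formula: C5H11F.
  M = 5(12.0) + 11(1.007825) + 18.998403
    = 60.000000 + 11.086075 + 18.998403 = 90.084478

90.0845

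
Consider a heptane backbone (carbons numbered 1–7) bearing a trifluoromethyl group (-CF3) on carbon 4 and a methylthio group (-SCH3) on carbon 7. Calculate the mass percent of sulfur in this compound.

14.96%

Atom tally by fragment:
  CH3 → C:1 H:3
  CH2 → C:1 H:2
  CH2 → C:1 H:2
  CH(CF3) → C:2 H:1 F:3
  CH2 → C:1 H:2
  CH2 → C:1 H:2
  CH2SCH3 → C:2 H:5 S:1
Element totals:
  C: 9
  H: 17
  F: 3
  S: 1
Molecular formula: C9H17F3S.
Molar mass = 214.289 g/mol.
Mass from S: 1 × 32.06 = 32.060 g/mol.
%S = 32.060 / 214.289 × 100 = 14.96%.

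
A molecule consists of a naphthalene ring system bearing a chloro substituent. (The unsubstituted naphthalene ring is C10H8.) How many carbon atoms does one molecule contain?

Atom tally by fragment:
  naphthalene ring system core → C:10 H:8
  (− 1 ring H displaced by substituents)
  + Cl → Cl:1
Element totals:
  C: 10
  H: 7
  Cl: 1

10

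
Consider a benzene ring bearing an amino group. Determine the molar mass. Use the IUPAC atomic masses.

93.13 g/mol

Atom tally by fragment:
  benzene ring core → C:6 H:6
  (− 1 ring H displaced by substituents)
  + NH2 → N:1 H:2
Element totals:
  C: 6
  H: 7
  N: 1
Molecular formula: C6H7N.
  M = 6(12.011) + 7(1.008) + 14.007
    = 72.066 + 7.056 + 14.007 = 93.129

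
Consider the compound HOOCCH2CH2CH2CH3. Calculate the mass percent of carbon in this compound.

Element totals:
  C: 5
  H: 10
  O: 2
Molecular formula: C5H10O2.
Molar mass = 102.133 g/mol.
Mass from C: 5 × 12.011 = 60.055 g/mol.
%C = 60.055 / 102.133 × 100 = 58.80%.

58.80%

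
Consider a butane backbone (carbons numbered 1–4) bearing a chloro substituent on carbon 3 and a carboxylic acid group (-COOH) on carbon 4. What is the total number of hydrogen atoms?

9

Atom tally by fragment:
  CH3 → C:1 H:3
  CH2 → C:1 H:2
  CH(Cl) → C:1 H:1 Cl:1
  CH2COOH → C:2 H:3 O:2
Element totals:
  C: 5
  H: 9
  Cl: 1
  O: 2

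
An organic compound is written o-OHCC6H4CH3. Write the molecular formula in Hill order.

C8H8O

Element totals:
  C: 8
  H: 8
  O: 1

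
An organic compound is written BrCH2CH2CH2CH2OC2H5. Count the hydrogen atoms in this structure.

Element totals:
  C: 6
  H: 13
  Br: 1
  O: 1

13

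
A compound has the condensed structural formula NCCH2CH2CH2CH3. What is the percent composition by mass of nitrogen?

Atom tally by fragment:
  NCCH2 → C:2 H:2 N:1
  CH2 → C:1 H:2
  CH2 → C:1 H:2
  CH3 → C:1 H:3
Element totals:
  C: 5
  H: 9
  N: 1
Molecular formula: C5H9N.
Molar mass = 83.134 g/mol.
Mass from N: 1 × 14.007 = 14.007 g/mol.
%N = 14.007 / 83.134 × 100 = 16.85%.

16.85%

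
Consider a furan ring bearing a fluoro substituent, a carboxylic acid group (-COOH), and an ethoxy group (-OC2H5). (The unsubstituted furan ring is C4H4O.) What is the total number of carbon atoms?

7

Atom tally by fragment:
  furan ring core → C:4 H:4 O:1
  (− 3 ring H displaced by substituents)
  + F → F:1
  + COOH → C:1 H:1 O:2
  + OC2H5 → C:2 H:5 O:1
Element totals:
  C: 7
  H: 7
  F: 1
  O: 4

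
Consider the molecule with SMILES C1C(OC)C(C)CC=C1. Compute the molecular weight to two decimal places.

Atom tally by fragment:
  cyclohexene ring core → C:6 H:10
  (− 2 ring H displaced by substituents)
  + OCH3 → C:1 H:3 O:1
  + CH3 → C:1 H:3
Element totals:
  C: 8
  H: 14
  O: 1
Molecular formula: C8H14O.
  M = 8(12.011) + 14(1.008) + 15.999
    = 96.088 + 14.112 + 15.999 = 126.199

126.20 g/mol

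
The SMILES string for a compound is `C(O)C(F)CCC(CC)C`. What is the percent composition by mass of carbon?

64.83%

Atom tally by fragment:
  HOCH2 → C:1 H:3 O:1
  CH(F) → C:1 H:1 F:1
  CH2 → C:1 H:2
  CH2 → C:1 H:2
  CH(C2H5) → C:3 H:6
  CH3 → C:1 H:3
Element totals:
  C: 8
  H: 17
  F: 1
  O: 1
Molecular formula: C8H17FO.
Molar mass = 148.221 g/mol.
Mass from C: 8 × 12.011 = 96.088 g/mol.
%C = 96.088 / 148.221 × 100 = 64.83%.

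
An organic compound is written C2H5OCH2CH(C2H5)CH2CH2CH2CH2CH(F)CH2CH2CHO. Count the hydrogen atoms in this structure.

27

Element totals:
  C: 14
  H: 27
  F: 1
  O: 2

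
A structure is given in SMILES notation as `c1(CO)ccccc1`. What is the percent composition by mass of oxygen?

Atom tally by fragment:
  benzene ring core → C:6 H:6
  (− 1 ring H displaced by substituents)
  + CH2OH → C:1 H:3 O:1
Element totals:
  C: 7
  H: 8
  O: 1
Molecular formula: C7H8O.
Molar mass = 108.140 g/mol.
Mass from O: 1 × 15.999 = 15.999 g/mol.
%O = 15.999 / 108.140 × 100 = 14.79%.

14.79%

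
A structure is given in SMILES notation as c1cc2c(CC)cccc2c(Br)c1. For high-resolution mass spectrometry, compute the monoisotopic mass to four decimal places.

234.0044

Atom tally by fragment:
  naphthalene ring system core → C:10 H:8
  (− 2 ring H displaced by substituents)
  + C2H5 → C:2 H:5
  + Br → Br:1
Element totals:
  C: 12
  H: 11
  Br: 1
Molecular formula: C12H11Br.
  M = 12(12.0) + 11(1.007825) + 78.918338
    = 144.000000 + 11.086075 + 78.918338 = 234.004413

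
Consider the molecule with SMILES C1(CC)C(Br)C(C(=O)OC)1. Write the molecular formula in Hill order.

C7H11BrO2

Atom tally by fragment:
  cyclopropane ring core → C:3 H:6
  (− 3 ring H displaced by substituents)
  + C2H5 → C:2 H:5
  + Br → Br:1
  + COOCH3 → C:2 H:3 O:2
Element totals:
  C: 7
  H: 11
  Br: 1
  O: 2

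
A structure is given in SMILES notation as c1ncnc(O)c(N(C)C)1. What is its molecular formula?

Atom tally by fragment:
  pyrimidine ring core → C:4 H:4 N:2
  (− 2 ring H displaced by substituents)
  + OH → O:1 H:1
  + N(CH3)2 → N:1 C:2 H:6
Element totals:
  C: 6
  H: 9
  N: 3
  O: 1

C6H9N3O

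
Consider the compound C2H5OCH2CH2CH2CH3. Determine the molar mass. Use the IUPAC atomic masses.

Element totals:
  C: 6
  H: 14
  O: 1
Molecular formula: C6H14O.
  M = 6(12.011) + 14(1.008) + 15.999
    = 72.066 + 14.112 + 15.999 = 102.177

102.18 g/mol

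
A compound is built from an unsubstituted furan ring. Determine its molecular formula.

C4H4O

Atom tally by fragment:
  furan ring core → C:4 H:4 O:1
Element totals:
  C: 4
  H: 4
  O: 1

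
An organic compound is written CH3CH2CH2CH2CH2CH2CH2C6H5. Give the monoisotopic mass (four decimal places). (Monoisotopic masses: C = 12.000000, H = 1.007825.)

Element totals:
  C: 13
  H: 20
Molecular formula: C13H20.
  M = 13(12.0) + 20(1.007825)
    = 156.000000 + 20.156500 = 176.156500

176.1565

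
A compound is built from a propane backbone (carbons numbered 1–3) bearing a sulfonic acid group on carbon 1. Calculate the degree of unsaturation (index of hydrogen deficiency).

Atom tally by fragment:
  HO3SCH2 → C:1 H:3 S:1 O:3
  CH2 → C:1 H:2
  CH3 → C:1 H:3
Element totals:
  C: 3
  H: 8
  O: 3
  S: 1
Molecular formula: C3H8O3S.
DoU = (2C + 2 + N − H − X) / 2 = (2·3 + 2 + 0 − 8 − 0) / 2 = 0.

0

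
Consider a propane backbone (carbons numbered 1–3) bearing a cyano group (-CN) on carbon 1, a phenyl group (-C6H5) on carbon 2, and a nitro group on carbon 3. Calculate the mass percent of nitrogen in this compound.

Atom tally by fragment:
  NCCH2 → C:2 H:2 N:1
  CH(C6H5) → C:7 H:6
  CH2NO2 → C:1 H:2 N:1 O:2
Element totals:
  C: 10
  H: 10
  N: 2
  O: 2
Molecular formula: C10H10N2O2.
Molar mass = 190.202 g/mol.
Mass from N: 2 × 14.007 = 28.014 g/mol.
%N = 28.014 / 190.202 × 100 = 14.73%.

14.73%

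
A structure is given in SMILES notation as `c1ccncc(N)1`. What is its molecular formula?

Atom tally by fragment:
  pyridine ring core → C:5 H:5 N:1
  (− 1 ring H displaced by substituents)
  + NH2 → N:1 H:2
Element totals:
  C: 5
  H: 6
  N: 2

C5H6N2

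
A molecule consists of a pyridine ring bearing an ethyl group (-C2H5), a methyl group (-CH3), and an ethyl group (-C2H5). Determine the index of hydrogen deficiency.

4

Atom tally by fragment:
  pyridine ring core → C:5 H:5 N:1
  (− 3 ring H displaced by substituents)
  + C2H5 → C:2 H:5
  + CH3 → C:1 H:3
  + C2H5 → C:2 H:5
Element totals:
  C: 10
  H: 15
  N: 1
Molecular formula: C10H15N.
DoU = (2C + 2 + N − H − X) / 2 = (2·10 + 2 + 1 − 15 − 0) / 2 = 4.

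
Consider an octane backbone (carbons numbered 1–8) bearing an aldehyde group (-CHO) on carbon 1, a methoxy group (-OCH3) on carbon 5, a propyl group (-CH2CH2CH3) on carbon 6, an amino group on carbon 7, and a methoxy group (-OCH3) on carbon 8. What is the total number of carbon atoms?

Atom tally by fragment:
  OHCCH2 → C:2 H:3 O:1
  CH2 → C:1 H:2
  CH2 → C:1 H:2
  CH2 → C:1 H:2
  CH(OCH3) → C:2 H:4 O:1
  CH(CH2CH2CH3) → C:4 H:8
  CH(NH2) → C:1 H:3 N:1
  CH2OCH3 → C:2 H:5 O:1
Element totals:
  C: 14
  H: 29
  N: 1
  O: 3

14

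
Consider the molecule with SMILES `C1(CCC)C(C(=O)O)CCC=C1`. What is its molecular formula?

C10H16O2

Atom tally by fragment:
  cyclohexene ring core → C:6 H:10
  (− 2 ring H displaced by substituents)
  + CH2CH2CH3 → C:3 H:7
  + COOH → C:1 H:1 O:2
Element totals:
  C: 10
  H: 16
  O: 2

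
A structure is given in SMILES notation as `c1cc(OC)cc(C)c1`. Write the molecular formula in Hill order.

Atom tally by fragment:
  benzene ring core → C:6 H:6
  (− 2 ring H displaced by substituents)
  + OCH3 → C:1 H:3 O:1
  + CH3 → C:1 H:3
Element totals:
  C: 8
  H: 10
  O: 1

C8H10O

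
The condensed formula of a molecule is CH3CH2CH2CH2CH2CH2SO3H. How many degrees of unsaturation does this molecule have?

Atom tally by fragment:
  CH3 → C:1 H:3
  CH2 → C:1 H:2
  CH2 → C:1 H:2
  CH2 → C:1 H:2
  CH2 → C:1 H:2
  CH2SO3H → C:1 H:3 S:1 O:3
Element totals:
  C: 6
  H: 14
  O: 3
  S: 1
Molecular formula: C6H14O3S.
DoU = (2C + 2 + N − H − X) / 2 = (2·6 + 2 + 0 − 14 − 0) / 2 = 0.

0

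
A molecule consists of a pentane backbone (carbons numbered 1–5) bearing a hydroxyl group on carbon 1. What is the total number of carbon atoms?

5

Atom tally by fragment:
  HOCH2 → C:1 H:3 O:1
  CH2 → C:1 H:2
  CH2 → C:1 H:2
  CH2 → C:1 H:2
  CH3 → C:1 H:3
Element totals:
  C: 5
  H: 12
  O: 1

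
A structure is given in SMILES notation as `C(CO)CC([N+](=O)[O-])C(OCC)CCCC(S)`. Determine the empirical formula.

C11H23NO4S

Atom tally by fragment:
  HOCH2CH2 → C:2 H:5 O:1
  CH2 → C:1 H:2
  CH(NO2) → C:1 H:1 N:1 O:2
  CH(OC2H5) → C:3 H:6 O:1
  CH2 → C:1 H:2
  CH2 → C:1 H:2
  CH2 → C:1 H:2
  CH2SH → C:1 H:3 S:1
Element totals:
  C: 11
  H: 23
  N: 1
  O: 4
  S: 1
Molecular formula: C11H23NO4S.
gcd of subscripts (11, 23, 1, 4, 1) = 1, so the empirical formula equals the molecular formula.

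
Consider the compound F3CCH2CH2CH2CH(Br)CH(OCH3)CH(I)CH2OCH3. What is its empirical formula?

Element totals:
  C: 10
  H: 17
  Br: 1
  F: 3
  I: 1
  O: 2
Molecular formula: C10H17BrF3IO2.
gcd of subscripts (1, 10, 3, 17, 1, 2) = 1, so the empirical formula equals the molecular formula.

C10H17BrF3IO2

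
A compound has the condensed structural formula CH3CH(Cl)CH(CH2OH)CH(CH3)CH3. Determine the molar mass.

150.65 g/mol

Atom tally by fragment:
  CH3 → C:1 H:3
  CH(Cl) → C:1 H:1 Cl:1
  CH(CH2OH) → C:2 H:4 O:1
  CH(CH3) → C:2 H:4
  CH3 → C:1 H:3
Element totals:
  C: 7
  H: 15
  Cl: 1
  O: 1
Molecular formula: C7H15ClO.
  M = 7(12.011) + 15(1.008) + 35.45 + 15.999
    = 84.077 + 15.120 + 35.450 + 15.999 = 150.646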